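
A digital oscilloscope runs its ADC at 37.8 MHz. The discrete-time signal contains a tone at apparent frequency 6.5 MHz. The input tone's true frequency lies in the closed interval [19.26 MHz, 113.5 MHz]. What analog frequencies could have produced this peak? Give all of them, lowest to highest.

31.3 MHz, 44.3 MHz, 69.1 MHz, 82.1 MHz, 106.9 MHz

Frequencies that alias to 6.5 MHz are k·fs ± 6.5 MHz for integer k ≥ 0.
k=0: 6.5 MHz.
k=1: 31.3 MHz, 44.3 MHz.
k=2: 69.1 MHz, 82.1 MHz.
k=3: 106.9 MHz, 119.9 MHz.
k=4: 144.7 MHz, 157.7 MHz.
Within [19.26 MHz, 113.5 MHz]: 31.3 MHz, 44.3 MHz, 69.1 MHz, 82.1 MHz, 106.9 MHz.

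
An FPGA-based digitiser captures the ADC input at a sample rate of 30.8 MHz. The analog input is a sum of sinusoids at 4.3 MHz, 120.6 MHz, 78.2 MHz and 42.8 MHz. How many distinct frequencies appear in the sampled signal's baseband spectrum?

4

fs/2 = 15.4 MHz.
4.3 MHz ≤ fs/2 = 15.4 MHz, passes unchanged.
120.6 MHz mod fs = 28.2 MHz.
28.2 MHz > fs/2 = 15.4 MHz, folds to fs − 28.2 MHz = 2.6 MHz.
78.2 MHz mod fs = 16.6 MHz.
16.6 MHz > fs/2 = 15.4 MHz, folds to fs − 16.6 MHz = 14.2 MHz.
42.8 MHz mod fs = 12 MHz.
12 MHz ≤ fs/2 = 15.4 MHz, appears at 12 MHz.
Distinct values: {2.6 MHz, 4.3 MHz, 12 MHz, 14.2 MHz} → 4.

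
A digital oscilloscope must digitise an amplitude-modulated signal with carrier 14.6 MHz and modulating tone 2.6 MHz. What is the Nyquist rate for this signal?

34.4 MHz

AM sidebands sit at fc ± fm = 12 MHz and 17.2 MHz.
Highest-frequency component: 17.2 MHz.
Nyquist rate = 2 × 17.2 MHz = 34.4 MHz.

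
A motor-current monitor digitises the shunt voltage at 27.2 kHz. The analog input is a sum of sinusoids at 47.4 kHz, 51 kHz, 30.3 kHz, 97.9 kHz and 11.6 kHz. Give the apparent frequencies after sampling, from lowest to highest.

3.1 kHz, 3.4 kHz, 7 kHz, 10.9 kHz, 11.6 kHz

fs/2 = 13.6 kHz.
47.4 kHz mod fs = 20.2 kHz.
20.2 kHz > fs/2 = 13.6 kHz, folds to fs − 20.2 kHz = 7 kHz.
51 kHz mod fs = 23.8 kHz.
23.8 kHz > fs/2 = 13.6 kHz, folds to fs − 23.8 kHz = 3.4 kHz.
30.3 kHz mod fs = 3.1 kHz.
3.1 kHz ≤ fs/2 = 13.6 kHz, appears at 3.1 kHz.
97.9 kHz mod fs = 16.3 kHz.
16.3 kHz > fs/2 = 13.6 kHz, folds to fs − 16.3 kHz = 10.9 kHz.
11.6 kHz ≤ fs/2 = 13.6 kHz, passes unchanged.
Distinct values: {3.1 kHz, 3.4 kHz, 7 kHz, 10.9 kHz, 11.6 kHz}.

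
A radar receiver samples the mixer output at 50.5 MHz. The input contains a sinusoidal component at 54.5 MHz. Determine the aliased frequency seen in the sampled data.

54.5 MHz mod fs = 4 MHz.
4 MHz ≤ fs/2 = 25.25 MHz, appears at 4 MHz.

4 MHz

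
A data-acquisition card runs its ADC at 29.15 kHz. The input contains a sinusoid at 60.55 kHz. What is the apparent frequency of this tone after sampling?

2.25 kHz

60.55 kHz mod fs = 2.25 kHz.
2.25 kHz ≤ fs/2 = 14.575 kHz, appears at 2.25 kHz.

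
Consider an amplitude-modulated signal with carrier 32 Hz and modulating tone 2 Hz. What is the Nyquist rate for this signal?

AM sidebands sit at fc ± fm = 30 Hz and 34 Hz.
Highest-frequency component: 34 Hz.
Nyquist rate = 2 × 34 Hz = 68 Hz.

68 Hz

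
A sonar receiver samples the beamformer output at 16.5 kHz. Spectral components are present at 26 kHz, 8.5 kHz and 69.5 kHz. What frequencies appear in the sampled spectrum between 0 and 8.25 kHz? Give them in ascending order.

3.5 kHz, 7 kHz, 8 kHz

fs/2 = 8.25 kHz.
26 kHz mod fs = 9.5 kHz.
9.5 kHz > fs/2 = 8.25 kHz, folds to fs − 9.5 kHz = 7 kHz.
8.5 kHz > fs/2 = 8.25 kHz, folds to fs − 8.5 kHz = 8 kHz.
69.5 kHz mod fs = 3.5 kHz.
3.5 kHz ≤ fs/2 = 8.25 kHz, appears at 3.5 kHz.
Distinct values: {3.5 kHz, 7 kHz, 8 kHz}.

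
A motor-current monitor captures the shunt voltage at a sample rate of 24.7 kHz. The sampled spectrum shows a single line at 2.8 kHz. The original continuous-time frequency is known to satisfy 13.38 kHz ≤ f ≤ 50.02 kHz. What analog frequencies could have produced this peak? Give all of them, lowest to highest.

Frequencies that alias to 2.8 kHz are k·fs ± 2.8 kHz for integer k ≥ 0.
k=0: 2.8 kHz.
k=1: 21.9 kHz, 27.5 kHz.
k=2: 46.6 kHz, 52.2 kHz.
k=3: 71.3 kHz, 76.9 kHz.
Within [13.38 kHz, 50.02 kHz]: 21.9 kHz, 27.5 kHz, 46.6 kHz.

21.9 kHz, 27.5 kHz, 46.6 kHz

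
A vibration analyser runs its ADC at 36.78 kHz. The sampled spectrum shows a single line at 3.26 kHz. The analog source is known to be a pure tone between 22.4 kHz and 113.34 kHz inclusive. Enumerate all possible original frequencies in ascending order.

Frequencies that alias to 3.26 kHz are k·fs ± 3.26 kHz for integer k ≥ 0.
k=0: 3.26 kHz.
k=1: 33.52 kHz, 40.04 kHz.
k=2: 70.3 kHz, 76.82 kHz.
k=3: 107.08 kHz, 113.6 kHz.
k=4: 143.86 kHz, 150.38 kHz.
Within [22.4 kHz, 113.34 kHz]: 33.52 kHz, 40.04 kHz, 70.3 kHz, 76.82 kHz, 107.08 kHz.

33.52 kHz, 40.04 kHz, 70.3 kHz, 76.82 kHz, 107.08 kHz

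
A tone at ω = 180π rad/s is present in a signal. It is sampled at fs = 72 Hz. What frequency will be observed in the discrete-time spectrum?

18 Hz

ω = 180π rad/s → f = ω/(2π) = 90 Hz.
90 Hz mod fs = 18 Hz.
18 Hz ≤ fs/2 = 36 Hz, appears at 18 Hz.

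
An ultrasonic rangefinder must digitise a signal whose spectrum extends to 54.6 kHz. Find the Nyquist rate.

109.2 kHz

Nyquist rate = 2 × 54.6 kHz = 109.2 kHz.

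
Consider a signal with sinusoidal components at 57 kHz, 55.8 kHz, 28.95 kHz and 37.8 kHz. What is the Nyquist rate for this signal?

Highest-frequency component: 57 kHz.
Nyquist rate = 2 × 57 kHz = 114 kHz.

114 kHz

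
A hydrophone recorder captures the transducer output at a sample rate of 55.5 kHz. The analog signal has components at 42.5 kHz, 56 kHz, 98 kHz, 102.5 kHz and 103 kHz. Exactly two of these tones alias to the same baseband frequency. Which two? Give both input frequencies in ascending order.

42.5 kHz, 98 kHz

fs/2 = 27.75 kHz.
42.5 kHz > fs/2 = 27.75 kHz, folds to fs − 42.5 kHz = 13 kHz.
56 kHz mod fs = 0.5 kHz.
0.5 kHz ≤ fs/2 = 27.75 kHz, appears at 0.5 kHz.
98 kHz mod fs = 42.5 kHz.
42.5 kHz > fs/2 = 27.75 kHz, folds to fs − 42.5 kHz = 13 kHz.
102.5 kHz mod fs = 47 kHz.
47 kHz > fs/2 = 27.75 kHz, folds to fs − 47 kHz = 8.5 kHz.
103 kHz mod fs = 47.5 kHz.
47.5 kHz > fs/2 = 27.75 kHz, folds to fs − 47.5 kHz = 8 kHz.
42.5 kHz and 98 kHz both map to 13 kHz.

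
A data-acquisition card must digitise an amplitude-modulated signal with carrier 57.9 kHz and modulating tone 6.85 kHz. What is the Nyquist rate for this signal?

129.5 kHz

AM sidebands sit at fc ± fm = 51.05 kHz and 64.75 kHz.
Highest-frequency component: 64.75 kHz.
Nyquist rate = 2 × 64.75 kHz = 129.5 kHz.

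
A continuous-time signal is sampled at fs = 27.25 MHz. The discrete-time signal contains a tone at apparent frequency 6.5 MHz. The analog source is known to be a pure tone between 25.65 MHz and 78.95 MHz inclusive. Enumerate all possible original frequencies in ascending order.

33.75 MHz, 48 MHz, 61 MHz, 75.25 MHz

Frequencies that alias to 6.5 MHz are k·fs ± 6.5 MHz for integer k ≥ 0.
k=0: 6.5 MHz.
k=1: 20.75 MHz, 33.75 MHz.
k=2: 48 MHz, 61 MHz.
k=3: 75.25 MHz, 88.25 MHz.
k=4: 102.5 MHz, 115.5 MHz.
Within [25.65 MHz, 78.95 MHz]: 33.75 MHz, 48 MHz, 61 MHz, 75.25 MHz.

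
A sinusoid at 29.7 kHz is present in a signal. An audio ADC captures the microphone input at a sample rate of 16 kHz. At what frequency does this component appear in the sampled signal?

2.3 kHz

29.7 kHz mod fs = 13.7 kHz.
13.7 kHz > fs/2 = 8 kHz, folds to fs − 13.7 kHz = 2.3 kHz.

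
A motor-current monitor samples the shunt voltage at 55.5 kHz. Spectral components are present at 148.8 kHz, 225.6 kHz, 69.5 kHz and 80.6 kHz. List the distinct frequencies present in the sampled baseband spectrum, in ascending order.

fs/2 = 27.75 kHz.
148.8 kHz mod fs = 37.8 kHz.
37.8 kHz > fs/2 = 27.75 kHz, folds to fs − 37.8 kHz = 17.7 kHz.
225.6 kHz mod fs = 3.6 kHz.
3.6 kHz ≤ fs/2 = 27.75 kHz, appears at 3.6 kHz.
69.5 kHz mod fs = 14 kHz.
14 kHz ≤ fs/2 = 27.75 kHz, appears at 14 kHz.
80.6 kHz mod fs = 25.1 kHz.
25.1 kHz ≤ fs/2 = 27.75 kHz, appears at 25.1 kHz.
Distinct values: {3.6 kHz, 14 kHz, 17.7 kHz, 25.1 kHz}.

3.6 kHz, 14 kHz, 17.7 kHz, 25.1 kHz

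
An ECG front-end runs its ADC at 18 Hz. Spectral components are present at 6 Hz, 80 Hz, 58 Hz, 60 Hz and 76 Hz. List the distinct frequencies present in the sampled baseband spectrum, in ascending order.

4 Hz, 6 Hz, 8 Hz

fs/2 = 9 Hz.
6 Hz ≤ fs/2 = 9 Hz, passes unchanged.
80 Hz mod fs = 8 Hz.
8 Hz ≤ fs/2 = 9 Hz, appears at 8 Hz.
58 Hz mod fs = 4 Hz.
4 Hz ≤ fs/2 = 9 Hz, appears at 4 Hz.
60 Hz mod fs = 6 Hz.
6 Hz ≤ fs/2 = 9 Hz, appears at 6 Hz.
76 Hz mod fs = 4 Hz.
4 Hz ≤ fs/2 = 9 Hz, appears at 4 Hz.
Distinct values: {4 Hz, 6 Hz, 8 Hz}.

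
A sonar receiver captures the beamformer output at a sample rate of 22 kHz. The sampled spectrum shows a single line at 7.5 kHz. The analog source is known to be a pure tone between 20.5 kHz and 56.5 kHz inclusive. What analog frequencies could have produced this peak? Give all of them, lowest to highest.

Frequencies that alias to 7.5 kHz are k·fs ± 7.5 kHz for integer k ≥ 0.
k=0: 7.5 kHz.
k=1: 14.5 kHz, 29.5 kHz.
k=2: 36.5 kHz, 51.5 kHz.
k=3: 58.5 kHz, 73.5 kHz.
Within [20.5 kHz, 56.5 kHz]: 29.5 kHz, 36.5 kHz, 51.5 kHz.

29.5 kHz, 36.5 kHz, 51.5 kHz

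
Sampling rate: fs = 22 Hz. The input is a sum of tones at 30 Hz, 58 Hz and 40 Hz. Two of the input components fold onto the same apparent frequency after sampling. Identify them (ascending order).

fs/2 = 11 Hz.
30 Hz mod fs = 8 Hz.
8 Hz ≤ fs/2 = 11 Hz, appears at 8 Hz.
58 Hz mod fs = 14 Hz.
14 Hz > fs/2 = 11 Hz, folds to fs − 14 Hz = 8 Hz.
40 Hz mod fs = 18 Hz.
18 Hz > fs/2 = 11 Hz, folds to fs − 18 Hz = 4 Hz.
30 Hz and 58 Hz both map to 8 Hz.

30 Hz, 58 Hz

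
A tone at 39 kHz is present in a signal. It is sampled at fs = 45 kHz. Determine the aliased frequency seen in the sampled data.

6 kHz

39 kHz > fs/2 = 22.5 kHz, folds to fs − 39 kHz = 6 kHz.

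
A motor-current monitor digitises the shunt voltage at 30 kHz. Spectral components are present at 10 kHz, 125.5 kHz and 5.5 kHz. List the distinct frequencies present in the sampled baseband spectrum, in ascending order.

fs/2 = 15 kHz.
10 kHz ≤ fs/2 = 15 kHz, passes unchanged.
125.5 kHz mod fs = 5.5 kHz.
5.5 kHz ≤ fs/2 = 15 kHz, appears at 5.5 kHz.
5.5 kHz ≤ fs/2 = 15 kHz, passes unchanged.
Distinct values: {5.5 kHz, 10 kHz}.

5.5 kHz, 10 kHz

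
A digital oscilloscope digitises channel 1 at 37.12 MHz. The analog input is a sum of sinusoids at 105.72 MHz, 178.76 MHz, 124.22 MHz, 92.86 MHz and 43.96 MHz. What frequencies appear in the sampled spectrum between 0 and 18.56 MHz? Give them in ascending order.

fs/2 = 18.56 MHz.
105.72 MHz mod fs = 31.48 MHz.
31.48 MHz > fs/2 = 18.56 MHz, folds to fs − 31.48 MHz = 5.64 MHz.
178.76 MHz mod fs = 30.28 MHz.
30.28 MHz > fs/2 = 18.56 MHz, folds to fs − 30.28 MHz = 6.84 MHz.
124.22 MHz mod fs = 12.86 MHz.
12.86 MHz ≤ fs/2 = 18.56 MHz, appears at 12.86 MHz.
92.86 MHz mod fs = 18.62 MHz.
18.62 MHz > fs/2 = 18.56 MHz, folds to fs − 18.62 MHz = 18.5 MHz.
43.96 MHz mod fs = 6.84 MHz.
6.84 MHz ≤ fs/2 = 18.56 MHz, appears at 6.84 MHz.
Distinct values: {5.64 MHz, 6.84 MHz, 12.86 MHz, 18.5 MHz}.

5.64 MHz, 6.84 MHz, 12.86 MHz, 18.5 MHz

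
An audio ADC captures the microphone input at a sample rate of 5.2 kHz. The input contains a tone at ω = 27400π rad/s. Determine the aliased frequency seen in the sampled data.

1.9 kHz

ω = 27400π rad/s → f = ω/(2π) = 13700 Hz = 13.7 kHz.
13.7 kHz mod fs = 3.3 kHz.
3.3 kHz > fs/2 = 2.6 kHz, folds to fs − 3.3 kHz = 1.9 kHz.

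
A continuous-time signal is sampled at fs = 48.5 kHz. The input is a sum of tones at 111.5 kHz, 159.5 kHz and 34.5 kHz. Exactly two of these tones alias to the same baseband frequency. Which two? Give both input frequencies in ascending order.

fs/2 = 24.25 kHz.
111.5 kHz mod fs = 14.5 kHz.
14.5 kHz ≤ fs/2 = 24.25 kHz, appears at 14.5 kHz.
159.5 kHz mod fs = 14 kHz.
14 kHz ≤ fs/2 = 24.25 kHz, appears at 14 kHz.
34.5 kHz > fs/2 = 24.25 kHz, folds to fs − 34.5 kHz = 14 kHz.
34.5 kHz and 159.5 kHz both map to 14 kHz.

34.5 kHz, 159.5 kHz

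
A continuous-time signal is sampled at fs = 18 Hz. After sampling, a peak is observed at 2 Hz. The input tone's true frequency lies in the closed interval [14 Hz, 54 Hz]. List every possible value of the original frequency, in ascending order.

16 Hz, 20 Hz, 34 Hz, 38 Hz, 52 Hz

Frequencies that alias to 2 Hz are k·fs ± 2 Hz for integer k ≥ 0.
k=0: 2 Hz.
k=1: 16 Hz, 20 Hz.
k=2: 34 Hz, 38 Hz.
k=3: 52 Hz, 56 Hz.
k=4: 70 Hz, 74 Hz.
Within [14 Hz, 54 Hz]: 16 Hz, 20 Hz, 34 Hz, 38 Hz, 52 Hz.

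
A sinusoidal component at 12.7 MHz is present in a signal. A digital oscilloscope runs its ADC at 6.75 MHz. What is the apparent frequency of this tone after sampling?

0.8 MHz

12.7 MHz mod fs = 5.95 MHz.
5.95 MHz > fs/2 = 3.375 MHz, folds to fs − 5.95 MHz = 0.8 MHz.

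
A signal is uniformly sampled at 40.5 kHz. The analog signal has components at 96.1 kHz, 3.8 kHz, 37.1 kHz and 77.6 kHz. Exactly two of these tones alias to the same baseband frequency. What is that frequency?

fs/2 = 20.25 kHz.
96.1 kHz mod fs = 15.1 kHz.
15.1 kHz ≤ fs/2 = 20.25 kHz, appears at 15.1 kHz.
3.8 kHz ≤ fs/2 = 20.25 kHz, passes unchanged.
37.1 kHz > fs/2 = 20.25 kHz, folds to fs − 37.1 kHz = 3.4 kHz.
77.6 kHz mod fs = 37.1 kHz.
37.1 kHz > fs/2 = 20.25 kHz, folds to fs − 37.1 kHz = 3.4 kHz.
37.1 kHz and 77.6 kHz both map to 3.4 kHz.

3.4 kHz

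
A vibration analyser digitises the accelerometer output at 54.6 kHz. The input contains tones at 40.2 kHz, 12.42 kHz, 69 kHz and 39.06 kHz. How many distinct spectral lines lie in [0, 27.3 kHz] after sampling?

fs/2 = 27.3 kHz.
40.2 kHz > fs/2 = 27.3 kHz, folds to fs − 40.2 kHz = 14.4 kHz.
12.42 kHz ≤ fs/2 = 27.3 kHz, passes unchanged.
69 kHz mod fs = 14.4 kHz.
14.4 kHz ≤ fs/2 = 27.3 kHz, appears at 14.4 kHz.
39.06 kHz > fs/2 = 27.3 kHz, folds to fs − 39.06 kHz = 15.54 kHz.
Distinct values: {12.42 kHz, 14.4 kHz, 15.54 kHz} → 3.

3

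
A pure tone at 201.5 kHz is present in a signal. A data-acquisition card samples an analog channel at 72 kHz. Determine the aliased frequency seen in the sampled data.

201.5 kHz mod fs = 57.5 kHz.
57.5 kHz > fs/2 = 36 kHz, folds to fs − 57.5 kHz = 14.5 kHz.

14.5 kHz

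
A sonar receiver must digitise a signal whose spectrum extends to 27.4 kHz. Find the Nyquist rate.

54.8 kHz

Nyquist rate = 2 × 27.4 kHz = 54.8 kHz.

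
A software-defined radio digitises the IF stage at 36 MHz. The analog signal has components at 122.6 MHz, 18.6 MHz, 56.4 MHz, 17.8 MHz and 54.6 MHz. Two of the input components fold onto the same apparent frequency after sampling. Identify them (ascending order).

18.6 MHz, 54.6 MHz

fs/2 = 18 MHz.
122.6 MHz mod fs = 14.6 MHz.
14.6 MHz ≤ fs/2 = 18 MHz, appears at 14.6 MHz.
18.6 MHz > fs/2 = 18 MHz, folds to fs − 18.6 MHz = 17.4 MHz.
56.4 MHz mod fs = 20.4 MHz.
20.4 MHz > fs/2 = 18 MHz, folds to fs − 20.4 MHz = 15.6 MHz.
17.8 MHz ≤ fs/2 = 18 MHz, passes unchanged.
54.6 MHz mod fs = 18.6 MHz.
18.6 MHz > fs/2 = 18 MHz, folds to fs − 18.6 MHz = 17.4 MHz.
18.6 MHz and 54.6 MHz both map to 17.4 MHz.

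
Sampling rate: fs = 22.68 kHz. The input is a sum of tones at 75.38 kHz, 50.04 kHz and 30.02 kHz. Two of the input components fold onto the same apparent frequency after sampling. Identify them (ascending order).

fs/2 = 11.34 kHz.
75.38 kHz mod fs = 7.34 kHz.
7.34 kHz ≤ fs/2 = 11.34 kHz, appears at 7.34 kHz.
50.04 kHz mod fs = 4.68 kHz.
4.68 kHz ≤ fs/2 = 11.34 kHz, appears at 4.68 kHz.
30.02 kHz mod fs = 7.34 kHz.
7.34 kHz ≤ fs/2 = 11.34 kHz, appears at 7.34 kHz.
30.02 kHz and 75.38 kHz both map to 7.34 kHz.

30.02 kHz, 75.38 kHz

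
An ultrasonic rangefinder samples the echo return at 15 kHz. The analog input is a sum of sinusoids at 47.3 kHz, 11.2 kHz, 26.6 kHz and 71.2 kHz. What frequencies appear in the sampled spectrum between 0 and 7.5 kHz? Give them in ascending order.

fs/2 = 7.5 kHz.
47.3 kHz mod fs = 2.3 kHz.
2.3 kHz ≤ fs/2 = 7.5 kHz, appears at 2.3 kHz.
11.2 kHz > fs/2 = 7.5 kHz, folds to fs − 11.2 kHz = 3.8 kHz.
26.6 kHz mod fs = 11.6 kHz.
11.6 kHz > fs/2 = 7.5 kHz, folds to fs − 11.6 kHz = 3.4 kHz.
71.2 kHz mod fs = 11.2 kHz.
11.2 kHz > fs/2 = 7.5 kHz, folds to fs − 11.2 kHz = 3.8 kHz.
Distinct values: {2.3 kHz, 3.4 kHz, 3.8 kHz}.

2.3 kHz, 3.4 kHz, 3.8 kHz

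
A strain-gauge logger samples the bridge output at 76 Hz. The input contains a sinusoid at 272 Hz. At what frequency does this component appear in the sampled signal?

32 Hz

272 Hz mod fs = 44 Hz.
44 Hz > fs/2 = 38 Hz, folds to fs − 44 Hz = 32 Hz.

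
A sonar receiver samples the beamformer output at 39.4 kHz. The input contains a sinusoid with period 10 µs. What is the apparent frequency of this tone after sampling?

T = 10 µs → f = 1/T = 100 kHz.
100 kHz mod fs = 21.2 kHz.
21.2 kHz > fs/2 = 19.7 kHz, folds to fs − 21.2 kHz = 18.2 kHz.

18.2 kHz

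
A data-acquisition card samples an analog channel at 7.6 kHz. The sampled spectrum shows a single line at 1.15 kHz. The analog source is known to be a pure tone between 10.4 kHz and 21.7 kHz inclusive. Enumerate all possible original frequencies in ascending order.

14.05 kHz, 16.35 kHz, 21.65 kHz

Frequencies that alias to 1.15 kHz are k·fs ± 1.15 kHz for integer k ≥ 0.
k=0: 1.15 kHz.
k=1: 6.45 kHz, 8.75 kHz.
k=2: 14.05 kHz, 16.35 kHz.
k=3: 21.65 kHz, 23.95 kHz.
k=4: 29.25 kHz, 31.55 kHz.
Within [10.4 kHz, 21.7 kHz]: 14.05 kHz, 16.35 kHz, 21.65 kHz.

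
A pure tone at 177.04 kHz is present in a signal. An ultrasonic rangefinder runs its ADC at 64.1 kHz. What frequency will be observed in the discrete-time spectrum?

15.26 kHz

177.04 kHz mod fs = 48.84 kHz.
48.84 kHz > fs/2 = 32.05 kHz, folds to fs − 48.84 kHz = 15.26 kHz.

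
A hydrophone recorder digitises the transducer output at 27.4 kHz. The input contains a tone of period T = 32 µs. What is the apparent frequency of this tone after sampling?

T = 32 µs → f = 1/T = 31.25 kHz.
31.25 kHz mod fs = 3.85 kHz.
3.85 kHz ≤ fs/2 = 13.7 kHz, appears at 3.85 kHz.

3.85 kHz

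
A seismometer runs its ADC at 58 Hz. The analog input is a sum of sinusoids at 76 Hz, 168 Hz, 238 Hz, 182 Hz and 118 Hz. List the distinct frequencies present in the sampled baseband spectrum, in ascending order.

fs/2 = 29 Hz.
76 Hz mod fs = 18 Hz.
18 Hz ≤ fs/2 = 29 Hz, appears at 18 Hz.
168 Hz mod fs = 52 Hz.
52 Hz > fs/2 = 29 Hz, folds to fs − 52 Hz = 6 Hz.
238 Hz mod fs = 6 Hz.
6 Hz ≤ fs/2 = 29 Hz, appears at 6 Hz.
182 Hz mod fs = 8 Hz.
8 Hz ≤ fs/2 = 29 Hz, appears at 8 Hz.
118 Hz mod fs = 2 Hz.
2 Hz ≤ fs/2 = 29 Hz, appears at 2 Hz.
Distinct values: {2 Hz, 6 Hz, 8 Hz, 18 Hz}.

2 Hz, 6 Hz, 8 Hz, 18 Hz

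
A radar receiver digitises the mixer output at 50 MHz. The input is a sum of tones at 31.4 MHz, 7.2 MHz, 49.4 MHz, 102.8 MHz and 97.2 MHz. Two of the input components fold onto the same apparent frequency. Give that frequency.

2.8 MHz

fs/2 = 25 MHz.
31.4 MHz > fs/2 = 25 MHz, folds to fs − 31.4 MHz = 18.6 MHz.
7.2 MHz ≤ fs/2 = 25 MHz, passes unchanged.
49.4 MHz > fs/2 = 25 MHz, folds to fs − 49.4 MHz = 0.6 MHz.
102.8 MHz mod fs = 2.8 MHz.
2.8 MHz ≤ fs/2 = 25 MHz, appears at 2.8 MHz.
97.2 MHz mod fs = 47.2 MHz.
47.2 MHz > fs/2 = 25 MHz, folds to fs − 47.2 MHz = 2.8 MHz.
97.2 MHz and 102.8 MHz both map to 2.8 MHz.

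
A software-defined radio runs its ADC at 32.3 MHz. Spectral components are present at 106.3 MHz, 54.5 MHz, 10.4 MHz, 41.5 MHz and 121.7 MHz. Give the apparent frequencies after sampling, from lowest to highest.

7.5 MHz, 9.2 MHz, 9.4 MHz, 10.1 MHz, 10.4 MHz

fs/2 = 16.15 MHz.
106.3 MHz mod fs = 9.4 MHz.
9.4 MHz ≤ fs/2 = 16.15 MHz, appears at 9.4 MHz.
54.5 MHz mod fs = 22.2 MHz.
22.2 MHz > fs/2 = 16.15 MHz, folds to fs − 22.2 MHz = 10.1 MHz.
10.4 MHz ≤ fs/2 = 16.15 MHz, passes unchanged.
41.5 MHz mod fs = 9.2 MHz.
9.2 MHz ≤ fs/2 = 16.15 MHz, appears at 9.2 MHz.
121.7 MHz mod fs = 24.8 MHz.
24.8 MHz > fs/2 = 16.15 MHz, folds to fs − 24.8 MHz = 7.5 MHz.
Distinct values: {7.5 MHz, 9.2 MHz, 9.4 MHz, 10.1 MHz, 10.4 MHz}.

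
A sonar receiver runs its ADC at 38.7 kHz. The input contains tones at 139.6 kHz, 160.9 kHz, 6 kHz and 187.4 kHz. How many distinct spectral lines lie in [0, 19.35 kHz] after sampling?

3

fs/2 = 19.35 kHz.
139.6 kHz mod fs = 23.5 kHz.
23.5 kHz > fs/2 = 19.35 kHz, folds to fs − 23.5 kHz = 15.2 kHz.
160.9 kHz mod fs = 6.1 kHz.
6.1 kHz ≤ fs/2 = 19.35 kHz, appears at 6.1 kHz.
6 kHz ≤ fs/2 = 19.35 kHz, passes unchanged.
187.4 kHz mod fs = 32.6 kHz.
32.6 kHz > fs/2 = 19.35 kHz, folds to fs − 32.6 kHz = 6.1 kHz.
Distinct values: {6 kHz, 6.1 kHz, 15.2 kHz} → 3.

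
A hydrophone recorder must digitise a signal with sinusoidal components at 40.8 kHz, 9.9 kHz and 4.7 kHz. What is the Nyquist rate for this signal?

81.6 kHz

Highest-frequency component: 40.8 kHz.
Nyquist rate = 2 × 40.8 kHz = 81.6 kHz.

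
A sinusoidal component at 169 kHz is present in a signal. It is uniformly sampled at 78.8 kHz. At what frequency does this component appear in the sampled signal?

169 kHz mod fs = 11.4 kHz.
11.4 kHz ≤ fs/2 = 39.4 kHz, appears at 11.4 kHz.

11.4 kHz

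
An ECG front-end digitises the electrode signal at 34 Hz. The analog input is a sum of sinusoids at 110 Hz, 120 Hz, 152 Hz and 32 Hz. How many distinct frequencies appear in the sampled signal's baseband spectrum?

3

fs/2 = 17 Hz.
110 Hz mod fs = 8 Hz.
8 Hz ≤ fs/2 = 17 Hz, appears at 8 Hz.
120 Hz mod fs = 18 Hz.
18 Hz > fs/2 = 17 Hz, folds to fs − 18 Hz = 16 Hz.
152 Hz mod fs = 16 Hz.
16 Hz ≤ fs/2 = 17 Hz, appears at 16 Hz.
32 Hz > fs/2 = 17 Hz, folds to fs − 32 Hz = 2 Hz.
Distinct values: {2 Hz, 8 Hz, 16 Hz} → 3.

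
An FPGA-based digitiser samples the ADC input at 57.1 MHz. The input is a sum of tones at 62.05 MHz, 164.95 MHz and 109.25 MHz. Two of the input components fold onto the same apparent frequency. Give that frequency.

fs/2 = 28.55 MHz.
62.05 MHz mod fs = 4.95 MHz.
4.95 MHz ≤ fs/2 = 28.55 MHz, appears at 4.95 MHz.
164.95 MHz mod fs = 50.75 MHz.
50.75 MHz > fs/2 = 28.55 MHz, folds to fs − 50.75 MHz = 6.35 MHz.
109.25 MHz mod fs = 52.15 MHz.
52.15 MHz > fs/2 = 28.55 MHz, folds to fs − 52.15 MHz = 4.95 MHz.
62.05 MHz and 109.25 MHz both map to 4.95 MHz.

4.95 MHz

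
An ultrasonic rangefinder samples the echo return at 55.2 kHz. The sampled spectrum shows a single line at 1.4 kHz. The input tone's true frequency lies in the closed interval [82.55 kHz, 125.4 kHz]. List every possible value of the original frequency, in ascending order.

109 kHz, 111.8 kHz

Frequencies that alias to 1.4 kHz are k·fs ± 1.4 kHz for integer k ≥ 0.
k=0: 1.4 kHz.
k=1: 53.8 kHz, 56.6 kHz.
k=2: 109 kHz, 111.8 kHz.
k=3: 164.2 kHz, 167 kHz.
Within [82.55 kHz, 125.4 kHz]: 109 kHz, 111.8 kHz.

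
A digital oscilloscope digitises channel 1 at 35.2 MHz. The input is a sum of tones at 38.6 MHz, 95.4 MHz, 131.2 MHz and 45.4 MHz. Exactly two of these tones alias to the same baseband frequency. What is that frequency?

10.2 MHz

fs/2 = 17.6 MHz.
38.6 MHz mod fs = 3.4 MHz.
3.4 MHz ≤ fs/2 = 17.6 MHz, appears at 3.4 MHz.
95.4 MHz mod fs = 25 MHz.
25 MHz > fs/2 = 17.6 MHz, folds to fs − 25 MHz = 10.2 MHz.
131.2 MHz mod fs = 25.6 MHz.
25.6 MHz > fs/2 = 17.6 MHz, folds to fs − 25.6 MHz = 9.6 MHz.
45.4 MHz mod fs = 10.2 MHz.
10.2 MHz ≤ fs/2 = 17.6 MHz, appears at 10.2 MHz.
45.4 MHz and 95.4 MHz both map to 10.2 MHz.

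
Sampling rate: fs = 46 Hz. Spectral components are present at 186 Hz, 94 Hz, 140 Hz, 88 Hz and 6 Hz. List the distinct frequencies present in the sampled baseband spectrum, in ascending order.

2 Hz, 4 Hz, 6 Hz

fs/2 = 23 Hz.
186 Hz mod fs = 2 Hz.
2 Hz ≤ fs/2 = 23 Hz, appears at 2 Hz.
94 Hz mod fs = 2 Hz.
2 Hz ≤ fs/2 = 23 Hz, appears at 2 Hz.
140 Hz mod fs = 2 Hz.
2 Hz ≤ fs/2 = 23 Hz, appears at 2 Hz.
88 Hz mod fs = 42 Hz.
42 Hz > fs/2 = 23 Hz, folds to fs − 42 Hz = 4 Hz.
6 Hz ≤ fs/2 = 23 Hz, passes unchanged.
Distinct values: {2 Hz, 4 Hz, 6 Hz}.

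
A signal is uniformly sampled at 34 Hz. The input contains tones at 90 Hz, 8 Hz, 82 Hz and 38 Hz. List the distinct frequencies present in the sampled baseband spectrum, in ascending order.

4 Hz, 8 Hz, 12 Hz, 14 Hz

fs/2 = 17 Hz.
90 Hz mod fs = 22 Hz.
22 Hz > fs/2 = 17 Hz, folds to fs − 22 Hz = 12 Hz.
8 Hz ≤ fs/2 = 17 Hz, passes unchanged.
82 Hz mod fs = 14 Hz.
14 Hz ≤ fs/2 = 17 Hz, appears at 14 Hz.
38 Hz mod fs = 4 Hz.
4 Hz ≤ fs/2 = 17 Hz, appears at 4 Hz.
Distinct values: {4 Hz, 8 Hz, 12 Hz, 14 Hz}.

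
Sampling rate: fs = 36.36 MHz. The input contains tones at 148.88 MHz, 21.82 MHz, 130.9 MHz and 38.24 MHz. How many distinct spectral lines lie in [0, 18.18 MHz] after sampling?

3

fs/2 = 18.18 MHz.
148.88 MHz mod fs = 3.44 MHz.
3.44 MHz ≤ fs/2 = 18.18 MHz, appears at 3.44 MHz.
21.82 MHz > fs/2 = 18.18 MHz, folds to fs − 21.82 MHz = 14.54 MHz.
130.9 MHz mod fs = 21.82 MHz.
21.82 MHz > fs/2 = 18.18 MHz, folds to fs − 21.82 MHz = 14.54 MHz.
38.24 MHz mod fs = 1.88 MHz.
1.88 MHz ≤ fs/2 = 18.18 MHz, appears at 1.88 MHz.
Distinct values: {1.88 MHz, 3.44 MHz, 14.54 MHz} → 3.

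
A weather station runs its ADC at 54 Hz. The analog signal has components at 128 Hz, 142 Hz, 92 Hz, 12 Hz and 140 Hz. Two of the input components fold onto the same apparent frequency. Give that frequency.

20 Hz

fs/2 = 27 Hz.
128 Hz mod fs = 20 Hz.
20 Hz ≤ fs/2 = 27 Hz, appears at 20 Hz.
142 Hz mod fs = 34 Hz.
34 Hz > fs/2 = 27 Hz, folds to fs − 34 Hz = 20 Hz.
92 Hz mod fs = 38 Hz.
38 Hz > fs/2 = 27 Hz, folds to fs − 38 Hz = 16 Hz.
12 Hz ≤ fs/2 = 27 Hz, passes unchanged.
140 Hz mod fs = 32 Hz.
32 Hz > fs/2 = 27 Hz, folds to fs − 32 Hz = 22 Hz.
128 Hz and 142 Hz both map to 20 Hz.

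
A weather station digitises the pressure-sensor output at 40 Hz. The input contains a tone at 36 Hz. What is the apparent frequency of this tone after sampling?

36 Hz > fs/2 = 20 Hz, folds to fs − 36 Hz = 4 Hz.

4 Hz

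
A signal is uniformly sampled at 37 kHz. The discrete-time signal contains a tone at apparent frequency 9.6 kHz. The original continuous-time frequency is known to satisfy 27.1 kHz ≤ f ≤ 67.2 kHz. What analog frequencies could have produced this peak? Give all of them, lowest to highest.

Frequencies that alias to 9.6 kHz are k·fs ± 9.6 kHz for integer k ≥ 0.
k=0: 9.6 kHz.
k=1: 27.4 kHz, 46.6 kHz.
k=2: 64.4 kHz, 83.6 kHz.
k=3: 101.4 kHz, 120.6 kHz.
Within [27.1 kHz, 67.2 kHz]: 27.4 kHz, 46.6 kHz, 64.4 kHz.

27.4 kHz, 46.6 kHz, 64.4 kHz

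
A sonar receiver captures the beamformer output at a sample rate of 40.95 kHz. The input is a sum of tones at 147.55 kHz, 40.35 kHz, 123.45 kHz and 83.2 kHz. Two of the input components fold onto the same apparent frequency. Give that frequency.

fs/2 = 20.475 kHz.
147.55 kHz mod fs = 24.7 kHz.
24.7 kHz > fs/2 = 20.475 kHz, folds to fs − 24.7 kHz = 16.25 kHz.
40.35 kHz > fs/2 = 20.475 kHz, folds to fs − 40.35 kHz = 0.6 kHz.
123.45 kHz mod fs = 0.6 kHz.
0.6 kHz ≤ fs/2 = 20.475 kHz, appears at 0.6 kHz.
83.2 kHz mod fs = 1.3 kHz.
1.3 kHz ≤ fs/2 = 20.475 kHz, appears at 1.3 kHz.
40.35 kHz and 123.45 kHz both map to 0.6 kHz.

0.6 kHz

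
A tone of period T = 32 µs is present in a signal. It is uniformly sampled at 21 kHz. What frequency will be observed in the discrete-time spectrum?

10.25 kHz

T = 32 µs → f = 1/T = 31.25 kHz.
31.25 kHz mod fs = 10.25 kHz.
10.25 kHz ≤ fs/2 = 10.5 kHz, appears at 10.25 kHz.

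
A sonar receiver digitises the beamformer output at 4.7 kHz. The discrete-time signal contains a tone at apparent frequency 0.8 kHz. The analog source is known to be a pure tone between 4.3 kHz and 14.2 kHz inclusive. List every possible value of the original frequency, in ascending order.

5.5 kHz, 8.6 kHz, 10.2 kHz, 13.3 kHz

Frequencies that alias to 0.8 kHz are k·fs ± 0.8 kHz for integer k ≥ 0.
k=0: 0.8 kHz.
k=1: 3.9 kHz, 5.5 kHz.
k=2: 8.6 kHz, 10.2 kHz.
k=3: 13.3 kHz, 14.9 kHz.
k=4: 18 kHz, 19.6 kHz.
Within [4.3 kHz, 14.2 kHz]: 5.5 kHz, 8.6 kHz, 10.2 kHz, 13.3 kHz.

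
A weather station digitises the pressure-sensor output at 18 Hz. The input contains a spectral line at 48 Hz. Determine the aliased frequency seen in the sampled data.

48 Hz mod fs = 12 Hz.
12 Hz > fs/2 = 9 Hz, folds to fs − 12 Hz = 6 Hz.

6 Hz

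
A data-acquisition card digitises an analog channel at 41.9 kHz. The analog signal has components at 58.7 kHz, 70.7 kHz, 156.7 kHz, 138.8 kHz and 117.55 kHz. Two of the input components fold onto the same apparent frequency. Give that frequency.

13.1 kHz

fs/2 = 20.95 kHz.
58.7 kHz mod fs = 16.8 kHz.
16.8 kHz ≤ fs/2 = 20.95 kHz, appears at 16.8 kHz.
70.7 kHz mod fs = 28.8 kHz.
28.8 kHz > fs/2 = 20.95 kHz, folds to fs − 28.8 kHz = 13.1 kHz.
156.7 kHz mod fs = 31 kHz.
31 kHz > fs/2 = 20.95 kHz, folds to fs − 31 kHz = 10.9 kHz.
138.8 kHz mod fs = 13.1 kHz.
13.1 kHz ≤ fs/2 = 20.95 kHz, appears at 13.1 kHz.
117.55 kHz mod fs = 33.75 kHz.
33.75 kHz > fs/2 = 20.95 kHz, folds to fs − 33.75 kHz = 8.15 kHz.
70.7 kHz and 138.8 kHz both map to 13.1 kHz.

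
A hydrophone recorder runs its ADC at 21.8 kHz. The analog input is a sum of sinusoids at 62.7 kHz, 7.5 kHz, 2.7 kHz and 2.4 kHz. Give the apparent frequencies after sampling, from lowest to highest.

2.4 kHz, 2.7 kHz, 7.5 kHz

fs/2 = 10.9 kHz.
62.7 kHz mod fs = 19.1 kHz.
19.1 kHz > fs/2 = 10.9 kHz, folds to fs − 19.1 kHz = 2.7 kHz.
7.5 kHz ≤ fs/2 = 10.9 kHz, passes unchanged.
2.7 kHz ≤ fs/2 = 10.9 kHz, passes unchanged.
2.4 kHz ≤ fs/2 = 10.9 kHz, passes unchanged.
Distinct values: {2.4 kHz, 2.7 kHz, 7.5 kHz}.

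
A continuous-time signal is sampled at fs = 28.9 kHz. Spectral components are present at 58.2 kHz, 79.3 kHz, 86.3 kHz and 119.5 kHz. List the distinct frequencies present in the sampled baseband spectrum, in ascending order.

fs/2 = 14.45 kHz.
58.2 kHz mod fs = 0.4 kHz.
0.4 kHz ≤ fs/2 = 14.45 kHz, appears at 0.4 kHz.
79.3 kHz mod fs = 21.5 kHz.
21.5 kHz > fs/2 = 14.45 kHz, folds to fs − 21.5 kHz = 7.4 kHz.
86.3 kHz mod fs = 28.5 kHz.
28.5 kHz > fs/2 = 14.45 kHz, folds to fs − 28.5 kHz = 0.4 kHz.
119.5 kHz mod fs = 3.9 kHz.
3.9 kHz ≤ fs/2 = 14.45 kHz, appears at 3.9 kHz.
Distinct values: {0.4 kHz, 3.9 kHz, 7.4 kHz}.

0.4 kHz, 3.9 kHz, 7.4 kHz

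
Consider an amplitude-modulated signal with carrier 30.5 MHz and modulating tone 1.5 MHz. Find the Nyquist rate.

64 MHz

AM sidebands sit at fc ± fm = 29 MHz and 32 MHz.
Highest-frequency component: 32 MHz.
Nyquist rate = 2 × 32 MHz = 64 MHz.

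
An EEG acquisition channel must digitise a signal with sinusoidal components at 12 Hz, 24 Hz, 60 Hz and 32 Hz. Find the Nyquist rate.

Highest-frequency component: 60 Hz.
Nyquist rate = 2 × 60 Hz = 120 Hz.

120 Hz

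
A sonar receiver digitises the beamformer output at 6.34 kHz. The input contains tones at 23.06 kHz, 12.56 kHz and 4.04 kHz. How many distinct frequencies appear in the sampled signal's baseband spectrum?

2

fs/2 = 3.17 kHz.
23.06 kHz mod fs = 4.04 kHz.
4.04 kHz > fs/2 = 3.17 kHz, folds to fs − 4.04 kHz = 2.3 kHz.
12.56 kHz mod fs = 6.22 kHz.
6.22 kHz > fs/2 = 3.17 kHz, folds to fs − 6.22 kHz = 0.12 kHz.
4.04 kHz > fs/2 = 3.17 kHz, folds to fs − 4.04 kHz = 2.3 kHz.
Distinct values: {0.12 kHz, 2.3 kHz} → 2.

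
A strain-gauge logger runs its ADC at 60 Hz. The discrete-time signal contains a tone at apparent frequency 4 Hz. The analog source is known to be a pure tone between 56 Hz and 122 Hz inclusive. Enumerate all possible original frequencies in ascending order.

Frequencies that alias to 4 Hz are k·fs ± 4 Hz for integer k ≥ 0.
k=0: 4 Hz.
k=1: 56 Hz, 64 Hz.
k=2: 116 Hz, 124 Hz.
k=3: 176 Hz, 184 Hz.
Within [56 Hz, 122 Hz]: 56 Hz, 64 Hz, 116 Hz.

56 Hz, 64 Hz, 116 Hz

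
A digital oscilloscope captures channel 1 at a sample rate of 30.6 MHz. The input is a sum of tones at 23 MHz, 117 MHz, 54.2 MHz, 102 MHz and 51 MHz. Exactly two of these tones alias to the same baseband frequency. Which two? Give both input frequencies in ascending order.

fs/2 = 15.3 MHz.
23 MHz > fs/2 = 15.3 MHz, folds to fs − 23 MHz = 7.6 MHz.
117 MHz mod fs = 25.2 MHz.
25.2 MHz > fs/2 = 15.3 MHz, folds to fs − 25.2 MHz = 5.4 MHz.
54.2 MHz mod fs = 23.6 MHz.
23.6 MHz > fs/2 = 15.3 MHz, folds to fs − 23.6 MHz = 7 MHz.
102 MHz mod fs = 10.2 MHz.
10.2 MHz ≤ fs/2 = 15.3 MHz, appears at 10.2 MHz.
51 MHz mod fs = 20.4 MHz.
20.4 MHz > fs/2 = 15.3 MHz, folds to fs − 20.4 MHz = 10.2 MHz.
51 MHz and 102 MHz both map to 10.2 MHz.

51 MHz, 102 MHz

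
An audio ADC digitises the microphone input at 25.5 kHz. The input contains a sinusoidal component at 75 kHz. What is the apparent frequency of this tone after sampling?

1.5 kHz

75 kHz mod fs = 24 kHz.
24 kHz > fs/2 = 12.75 kHz, folds to fs − 24 kHz = 1.5 kHz.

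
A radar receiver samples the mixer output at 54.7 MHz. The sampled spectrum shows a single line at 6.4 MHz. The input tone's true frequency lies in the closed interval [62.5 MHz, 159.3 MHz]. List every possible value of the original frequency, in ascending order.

Frequencies that alias to 6.4 MHz are k·fs ± 6.4 MHz for integer k ≥ 0.
k=0: 6.4 MHz.
k=1: 48.3 MHz, 61.1 MHz.
k=2: 103 MHz, 115.8 MHz.
k=3: 157.7 MHz, 170.5 MHz.
k=4: 212.4 MHz, 225.2 MHz.
Within [62.5 MHz, 159.3 MHz]: 103 MHz, 115.8 MHz, 157.7 MHz.

103 MHz, 115.8 MHz, 157.7 MHz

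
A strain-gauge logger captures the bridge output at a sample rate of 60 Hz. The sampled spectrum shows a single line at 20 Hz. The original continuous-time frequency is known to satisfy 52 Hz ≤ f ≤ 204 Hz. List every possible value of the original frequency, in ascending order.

Frequencies that alias to 20 Hz are k·fs ± 20 Hz for integer k ≥ 0.
k=0: 20 Hz.
k=1: 40 Hz, 80 Hz.
k=2: 100 Hz, 140 Hz.
k=3: 160 Hz, 200 Hz.
k=4: 220 Hz, 260 Hz.
Within [52 Hz, 204 Hz]: 80 Hz, 100 Hz, 140 Hz, 160 Hz, 200 Hz.

80 Hz, 100 Hz, 140 Hz, 160 Hz, 200 Hz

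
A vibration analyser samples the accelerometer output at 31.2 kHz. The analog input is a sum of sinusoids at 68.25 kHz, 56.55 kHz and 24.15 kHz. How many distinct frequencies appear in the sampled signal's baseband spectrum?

2

fs/2 = 15.6 kHz.
68.25 kHz mod fs = 5.85 kHz.
5.85 kHz ≤ fs/2 = 15.6 kHz, appears at 5.85 kHz.
56.55 kHz mod fs = 25.35 kHz.
25.35 kHz > fs/2 = 15.6 kHz, folds to fs − 25.35 kHz = 5.85 kHz.
24.15 kHz > fs/2 = 15.6 kHz, folds to fs − 24.15 kHz = 7.05 kHz.
Distinct values: {5.85 kHz, 7.05 kHz} → 2.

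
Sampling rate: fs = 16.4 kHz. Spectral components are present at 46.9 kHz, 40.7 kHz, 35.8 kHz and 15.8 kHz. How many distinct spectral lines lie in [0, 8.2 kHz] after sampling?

4

fs/2 = 8.2 kHz.
46.9 kHz mod fs = 14.1 kHz.
14.1 kHz > fs/2 = 8.2 kHz, folds to fs − 14.1 kHz = 2.3 kHz.
40.7 kHz mod fs = 7.9 kHz.
7.9 kHz ≤ fs/2 = 8.2 kHz, appears at 7.9 kHz.
35.8 kHz mod fs = 3 kHz.
3 kHz ≤ fs/2 = 8.2 kHz, appears at 3 kHz.
15.8 kHz > fs/2 = 8.2 kHz, folds to fs − 15.8 kHz = 0.6 kHz.
Distinct values: {0.6 kHz, 2.3 kHz, 3 kHz, 7.9 kHz} → 4.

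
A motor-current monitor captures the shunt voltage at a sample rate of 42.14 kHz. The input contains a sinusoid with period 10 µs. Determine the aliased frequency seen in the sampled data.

15.72 kHz

T = 10 µs → f = 1/T = 100 kHz.
100 kHz mod fs = 15.72 kHz.
15.72 kHz ≤ fs/2 = 21.07 kHz, appears at 15.72 kHz.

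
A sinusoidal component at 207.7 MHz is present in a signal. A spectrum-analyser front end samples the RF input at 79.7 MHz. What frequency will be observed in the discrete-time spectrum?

207.7 MHz mod fs = 48.3 MHz.
48.3 MHz > fs/2 = 39.85 MHz, folds to fs − 48.3 MHz = 31.4 MHz.

31.4 MHz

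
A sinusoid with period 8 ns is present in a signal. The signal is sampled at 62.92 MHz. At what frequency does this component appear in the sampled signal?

T = 8 ns → f = 1/T = 125 MHz.
125 MHz mod fs = 62.08 MHz.
62.08 MHz > fs/2 = 31.46 MHz, folds to fs − 62.08 MHz = 0.84 MHz.

0.84 MHz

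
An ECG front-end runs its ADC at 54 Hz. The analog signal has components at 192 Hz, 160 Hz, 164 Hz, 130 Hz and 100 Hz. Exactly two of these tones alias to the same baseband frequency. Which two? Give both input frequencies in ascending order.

160 Hz, 164 Hz

fs/2 = 27 Hz.
192 Hz mod fs = 30 Hz.
30 Hz > fs/2 = 27 Hz, folds to fs − 30 Hz = 24 Hz.
160 Hz mod fs = 52 Hz.
52 Hz > fs/2 = 27 Hz, folds to fs − 52 Hz = 2 Hz.
164 Hz mod fs = 2 Hz.
2 Hz ≤ fs/2 = 27 Hz, appears at 2 Hz.
130 Hz mod fs = 22 Hz.
22 Hz ≤ fs/2 = 27 Hz, appears at 22 Hz.
100 Hz mod fs = 46 Hz.
46 Hz > fs/2 = 27 Hz, folds to fs − 46 Hz = 8 Hz.
160 Hz and 164 Hz both map to 2 Hz.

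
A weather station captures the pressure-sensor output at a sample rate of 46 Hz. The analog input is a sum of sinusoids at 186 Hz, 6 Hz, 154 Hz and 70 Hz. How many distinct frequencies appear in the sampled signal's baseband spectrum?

fs/2 = 23 Hz.
186 Hz mod fs = 2 Hz.
2 Hz ≤ fs/2 = 23 Hz, appears at 2 Hz.
6 Hz ≤ fs/2 = 23 Hz, passes unchanged.
154 Hz mod fs = 16 Hz.
16 Hz ≤ fs/2 = 23 Hz, appears at 16 Hz.
70 Hz mod fs = 24 Hz.
24 Hz > fs/2 = 23 Hz, folds to fs − 24 Hz = 22 Hz.
Distinct values: {2 Hz, 6 Hz, 16 Hz, 22 Hz} → 4.

4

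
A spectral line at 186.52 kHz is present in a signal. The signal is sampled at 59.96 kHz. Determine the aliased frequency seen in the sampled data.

6.64 kHz

186.52 kHz mod fs = 6.64 kHz.
6.64 kHz ≤ fs/2 = 29.98 kHz, appears at 6.64 kHz.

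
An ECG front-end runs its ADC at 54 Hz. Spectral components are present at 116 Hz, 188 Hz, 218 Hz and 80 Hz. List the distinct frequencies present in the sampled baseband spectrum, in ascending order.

fs/2 = 27 Hz.
116 Hz mod fs = 8 Hz.
8 Hz ≤ fs/2 = 27 Hz, appears at 8 Hz.
188 Hz mod fs = 26 Hz.
26 Hz ≤ fs/2 = 27 Hz, appears at 26 Hz.
218 Hz mod fs = 2 Hz.
2 Hz ≤ fs/2 = 27 Hz, appears at 2 Hz.
80 Hz mod fs = 26 Hz.
26 Hz ≤ fs/2 = 27 Hz, appears at 26 Hz.
Distinct values: {2 Hz, 8 Hz, 26 Hz}.

2 Hz, 8 Hz, 26 Hz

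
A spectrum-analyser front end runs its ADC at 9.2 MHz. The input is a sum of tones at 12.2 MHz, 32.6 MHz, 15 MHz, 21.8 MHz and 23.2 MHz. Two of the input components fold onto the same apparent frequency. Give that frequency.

3.4 MHz

fs/2 = 4.6 MHz.
12.2 MHz mod fs = 3 MHz.
3 MHz ≤ fs/2 = 4.6 MHz, appears at 3 MHz.
32.6 MHz mod fs = 5 MHz.
5 MHz > fs/2 = 4.6 MHz, folds to fs − 5 MHz = 4.2 MHz.
15 MHz mod fs = 5.8 MHz.
5.8 MHz > fs/2 = 4.6 MHz, folds to fs − 5.8 MHz = 3.4 MHz.
21.8 MHz mod fs = 3.4 MHz.
3.4 MHz ≤ fs/2 = 4.6 MHz, appears at 3.4 MHz.
23.2 MHz mod fs = 4.8 MHz.
4.8 MHz > fs/2 = 4.6 MHz, folds to fs − 4.8 MHz = 4.4 MHz.
15 MHz and 21.8 MHz both map to 3.4 MHz.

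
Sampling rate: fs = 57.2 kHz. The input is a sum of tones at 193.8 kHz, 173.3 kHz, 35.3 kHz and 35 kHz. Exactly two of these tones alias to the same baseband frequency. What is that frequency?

22.2 kHz

fs/2 = 28.6 kHz.
193.8 kHz mod fs = 22.2 kHz.
22.2 kHz ≤ fs/2 = 28.6 kHz, appears at 22.2 kHz.
173.3 kHz mod fs = 1.7 kHz.
1.7 kHz ≤ fs/2 = 28.6 kHz, appears at 1.7 kHz.
35.3 kHz > fs/2 = 28.6 kHz, folds to fs − 35.3 kHz = 21.9 kHz.
35 kHz > fs/2 = 28.6 kHz, folds to fs − 35 kHz = 22.2 kHz.
35 kHz and 193.8 kHz both map to 22.2 kHz.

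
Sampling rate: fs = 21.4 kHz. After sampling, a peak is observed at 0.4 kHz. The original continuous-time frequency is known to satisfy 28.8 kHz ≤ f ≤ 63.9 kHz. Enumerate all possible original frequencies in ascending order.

Frequencies that alias to 0.4 kHz are k·fs ± 0.4 kHz for integer k ≥ 0.
k=0: 0.4 kHz.
k=1: 21 kHz, 21.8 kHz.
k=2: 42.4 kHz, 43.2 kHz.
k=3: 63.8 kHz, 64.6 kHz.
k=4: 85.2 kHz, 86 kHz.
Within [28.8 kHz, 63.9 kHz]: 42.4 kHz, 43.2 kHz, 63.8 kHz.

42.4 kHz, 43.2 kHz, 63.8 kHz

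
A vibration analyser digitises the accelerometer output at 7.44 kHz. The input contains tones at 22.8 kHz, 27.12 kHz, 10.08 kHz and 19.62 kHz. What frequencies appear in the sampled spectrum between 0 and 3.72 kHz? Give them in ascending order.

fs/2 = 3.72 kHz.
22.8 kHz mod fs = 0.48 kHz.
0.48 kHz ≤ fs/2 = 3.72 kHz, appears at 0.48 kHz.
27.12 kHz mod fs = 4.8 kHz.
4.8 kHz > fs/2 = 3.72 kHz, folds to fs − 4.8 kHz = 2.64 kHz.
10.08 kHz mod fs = 2.64 kHz.
2.64 kHz ≤ fs/2 = 3.72 kHz, appears at 2.64 kHz.
19.62 kHz mod fs = 4.74 kHz.
4.74 kHz > fs/2 = 3.72 kHz, folds to fs − 4.74 kHz = 2.7 kHz.
Distinct values: {0.48 kHz, 2.64 kHz, 2.7 kHz}.

0.48 kHz, 2.64 kHz, 2.7 kHz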